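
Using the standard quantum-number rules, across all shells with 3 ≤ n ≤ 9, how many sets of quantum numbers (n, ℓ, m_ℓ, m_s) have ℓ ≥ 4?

For each n in the range, tally the orbitals obeying ℓ ≥ 4:
n=5 → 9; n=6 → 20; n=7 → 33; n=8 → 48; n=9 → 65.
Orbitals: 9 + 20 + 33 + 48 + 65 = 175. Including both spin states (m_s = ±1/2) gives 2 × 175 = 350 states.

350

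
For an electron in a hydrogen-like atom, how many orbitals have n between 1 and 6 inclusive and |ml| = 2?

Work shell by shell — for each n, count the (l, ml) pairs that satisfy |ml| = 2:
n=3 → 2; n=4 → 4; n=5 → 6; n=6 → 8.
Total orbitals: 2 + 4 + 6 + 8 = 20.

20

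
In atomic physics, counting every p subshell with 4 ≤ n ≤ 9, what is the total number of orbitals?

A p subshell (ℓ = 1) exists for every n ≥ 2, so shells n = 4, 5, 6, 7, 8, 9 each contribute one — 6 subshells.
Since each p subshell has 2·1+1 = 3 orbitals, the total is 6 × 3 = 18.

18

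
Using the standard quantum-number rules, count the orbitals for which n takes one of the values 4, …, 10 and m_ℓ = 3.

28

Per-shell orbital counts meeting the constraint:
n=4 → 1; n=5 → 2; n=6 → 3; n=7 → 4; n=8 → 5; n=9 → 6; n=10 → 7.
Total orbitals: 1 + 2 + 3 + 4 + 5 + 6 + 7 = 28.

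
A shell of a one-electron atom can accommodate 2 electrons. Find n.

n = 1

2n² = 2 ⇒ n² = 1 ⇒ n = 1.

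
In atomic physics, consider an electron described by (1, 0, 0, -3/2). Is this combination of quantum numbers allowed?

No

The spin quantum number for an electron can only be m_s = +1/2 or −1/2; m_s = -3/2 is not one of those.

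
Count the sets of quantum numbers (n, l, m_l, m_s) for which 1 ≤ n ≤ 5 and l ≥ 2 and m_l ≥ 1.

32

Go shell by shell, enumerating (l, m_l) with l ≥ 2 and m_l ≥ 1:
n=3 → 2; n=4 → 5; n=5 → 9.
Orbitals: 2 + 5 + 9 = 16. Including both spin states (m_s = ±1/2) gives 2 × 16 = 32 states.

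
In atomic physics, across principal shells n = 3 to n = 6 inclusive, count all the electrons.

172

Shell n has n² orbitals: 3²=9 + 4²=16 + 5²=25 + 6²=36 = 86 orbitals.
Two spin states per orbital: 2 × 86 = 172 electrons.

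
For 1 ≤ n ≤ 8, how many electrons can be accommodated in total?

Total orbitals = 1² + 2² + 3² + 4² + 5² + 6² + 7² + 8² = 204. Doubling for spin gives 408 electrons.

408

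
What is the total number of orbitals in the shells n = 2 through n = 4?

29

Shell n has n² orbitals: 2²=4 + 3²=9 + 4²=16 = 29 orbitals.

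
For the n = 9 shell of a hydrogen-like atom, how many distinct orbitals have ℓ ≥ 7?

Go through ℓ = 0, …, 8 (the values permitted for n = 9).
The (ℓ, m_ℓ) pairs meeting ℓ ≥ 7 give: ℓ=7 → 15; ℓ=8 → 17.
Total orbitals: 15 + 17 = 32.

32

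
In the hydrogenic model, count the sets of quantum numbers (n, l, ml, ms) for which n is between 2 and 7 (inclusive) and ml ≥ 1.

112

Count contributing orbitals for each principal shell:
n=2 → 1; n=3 → 3; n=4 → 6; n=5 → 10; n=6 → 15; n=7 → 21.
Orbitals: 1 + 3 + 6 + 10 + 15 + 21 = 56. Including both spin states (ms = ±1/2) gives 2 × 56 = 112 states.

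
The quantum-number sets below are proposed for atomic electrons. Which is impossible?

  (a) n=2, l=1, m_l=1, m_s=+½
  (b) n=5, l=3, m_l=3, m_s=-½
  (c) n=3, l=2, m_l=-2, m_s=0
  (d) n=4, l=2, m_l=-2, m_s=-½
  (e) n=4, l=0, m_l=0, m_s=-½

(c) has m_s = 0, but an electron's spin must be ±1/2.
The remaining sets (a), (b), (d), (e) satisfy all four rules.

(c)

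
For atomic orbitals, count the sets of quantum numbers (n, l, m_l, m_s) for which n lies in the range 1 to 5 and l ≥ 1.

Go shell by shell, enumerating (l, m_l) with l ≥ 1:
n=2 → 3; n=3 → 8; n=4 → 15; n=5 → 24.
Orbitals: 3 + 8 + 15 + 24 = 50. Including both spin states (m_s = ±1/2) gives 2 × 50 = 100 states.

100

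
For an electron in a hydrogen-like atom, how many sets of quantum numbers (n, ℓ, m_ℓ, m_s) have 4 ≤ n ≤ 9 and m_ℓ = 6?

12

Per-shell orbital counts meeting the constraint:
n=7 → 1; n=8 → 2; n=9 → 3.
Orbitals: 1 + 2 + 3 = 6. Including both spin states (m_s = ±1/2) gives 2 × 6 = 12 states.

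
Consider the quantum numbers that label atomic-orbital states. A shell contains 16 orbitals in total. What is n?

n = 4

n² = 16 ⇒ n = 4.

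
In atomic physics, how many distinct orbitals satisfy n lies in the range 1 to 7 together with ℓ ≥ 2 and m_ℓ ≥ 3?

20

Per-shell orbital counts meeting the constraint:
n=4 → 1; n=5 → 3; n=6 → 6; n=7 → 10.
Total orbitals: 1 + 3 + 6 + 10 = 20.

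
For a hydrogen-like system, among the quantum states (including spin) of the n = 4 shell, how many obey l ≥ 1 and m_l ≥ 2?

For n = 4, l ranges over 0 … 3.
Per l-value: l=2 → 1; l=3 → 2.
Orbitals: 1 + 2 = 3. Each orbital carries two spin states, so 3 × 2 = 6 states.

6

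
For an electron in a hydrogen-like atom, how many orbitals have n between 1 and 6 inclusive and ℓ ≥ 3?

50

For each n in the range, tally the orbitals obeying ℓ ≥ 3:
n=4 → 7; n=5 → 16; n=6 → 27.
Total orbitals: 7 + 16 + 27 = 50.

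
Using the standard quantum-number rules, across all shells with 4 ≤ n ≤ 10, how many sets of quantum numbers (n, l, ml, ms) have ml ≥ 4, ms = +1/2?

56

Treat each shell separately and count matching orbitals:
n=5 → 1; n=6 → 3; n=7 → 6; n=8 → 10; n=9 → 15; n=10 → 21.
Orbitals: 1 + 3 + 6 + 10 + 15 + 21 = 56. With ms fixed to +1/2 there is one state per orbital, so 56 states.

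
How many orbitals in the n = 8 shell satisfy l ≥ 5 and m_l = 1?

Go through l = 0, …, 7 (the values permitted for n = 8).
Orbitals with l ≥ 5 and m_l = 1, by l: l=5 → 1; l=6 → 1; l=7 → 1.
Total orbitals: 1 + 1 + 1 = 3.

3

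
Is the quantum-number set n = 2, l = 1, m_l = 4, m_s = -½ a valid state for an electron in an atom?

The magnetic quantum number must satisfy −l ≤ m_l ≤ l. With l = 1, m_l can only be -1, 0, 1, so m_l = 4 is forbidden.

Invalid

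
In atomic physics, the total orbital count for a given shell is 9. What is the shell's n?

n = 3

n² = 9 ⇒ n = 3.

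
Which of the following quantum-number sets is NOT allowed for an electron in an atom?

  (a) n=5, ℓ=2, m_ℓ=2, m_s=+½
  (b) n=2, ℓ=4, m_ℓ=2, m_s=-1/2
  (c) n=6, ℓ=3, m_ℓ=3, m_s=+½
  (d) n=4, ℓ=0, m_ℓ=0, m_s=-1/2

(b) has ℓ = 4 ≥ n = 2, violating 0 ≤ ℓ ≤ n−1.
The remaining sets (a), (c), (d) satisfy all four rules.

(b)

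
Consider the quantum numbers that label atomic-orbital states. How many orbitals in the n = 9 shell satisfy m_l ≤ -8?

Orbitals with m_l ≤ -8, by l: l=8 → 1.
Total orbitals: 1.

1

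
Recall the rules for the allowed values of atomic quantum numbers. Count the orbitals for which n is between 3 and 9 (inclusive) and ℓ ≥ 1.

For each n in the range, tally the orbitals obeying ℓ ≥ 1:
n=3 → 8; n=4 → 15; n=5 → 24; n=6 → 35; n=7 → 48; n=8 → 63; n=9 → 80.
Total orbitals: 8 + 15 + 24 + 35 + 48 + 63 + 80 = 273.

273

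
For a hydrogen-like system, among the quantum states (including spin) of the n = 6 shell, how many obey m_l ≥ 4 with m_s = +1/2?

The n = 6 shell has l = 0 through 5; check each.
The (l, m_l) pairs meeting m_l ≥ 4 give: l=4 → 1; l=5 → 2.
Orbitals: 1 + 2 = 3. With m_s fixed to a single value there is one state per orbital, giving 3 states.

3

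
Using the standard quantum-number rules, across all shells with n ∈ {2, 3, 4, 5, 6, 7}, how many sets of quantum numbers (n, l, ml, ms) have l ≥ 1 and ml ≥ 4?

Per-shell orbital counts meeting the constraint:
n=5 → 1; n=6 → 3; n=7 → 6.
Orbitals: 1 + 3 + 6 = 10. Including both spin states (ms = ±1/2) gives 2 × 10 = 20 states.

20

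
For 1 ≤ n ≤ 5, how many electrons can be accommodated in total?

110

Total orbitals = 1² + 2² + 3² + 4² + 5² = 55. Doubling for spin gives 110 electrons.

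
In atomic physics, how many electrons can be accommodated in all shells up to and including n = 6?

182

Total orbitals = 1² + 2² + 3² + 4² + 5² + 6² = 91. Doubling for spin gives 182 electrons.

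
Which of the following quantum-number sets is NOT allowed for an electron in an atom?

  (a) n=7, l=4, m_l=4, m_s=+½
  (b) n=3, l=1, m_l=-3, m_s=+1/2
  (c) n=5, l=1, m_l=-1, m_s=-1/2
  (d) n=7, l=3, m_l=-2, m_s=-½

(b)

(b) has |m_l| = 3 > l = 1, violating −l ≤ m_l ≤ l.
The remaining sets (a), (c), (d) satisfy all four rules.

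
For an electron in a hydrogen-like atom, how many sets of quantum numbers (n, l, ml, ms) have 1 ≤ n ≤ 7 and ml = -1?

Go shell by shell, enumerating (l, ml) with ml = -1:
n=2 → 1; n=3 → 2; n=4 → 3; n=5 → 4; n=6 → 5; n=7 → 6.
Orbitals: 1 + 2 + 3 + 4 + 5 + 6 = 21. Including both spin states (ms = ±1/2) gives 2 × 21 = 42 states.

42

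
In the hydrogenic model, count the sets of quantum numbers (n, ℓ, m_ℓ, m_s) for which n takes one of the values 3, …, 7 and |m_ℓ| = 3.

Go shell by shell, enumerating (ℓ, m_ℓ) with |m_ℓ| = 3:
n=4 → 2; n=5 → 4; n=6 → 6; n=7 → 8.
Orbitals: 2 + 4 + 6 + 8 = 20. Including both spin states (m_s = ±1/2) gives 2 × 20 = 40 states.

40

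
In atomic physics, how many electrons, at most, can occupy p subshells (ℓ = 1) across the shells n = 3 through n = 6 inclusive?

24

A p subshell (ℓ = 1) exists for every n ≥ 2, so shells n = 3, 4, 5, 6 each contribute one — 4 subshells.
Since each p subshell holds 2(2·1+1) = 6 electrons, the total is 4 × 6 = 24.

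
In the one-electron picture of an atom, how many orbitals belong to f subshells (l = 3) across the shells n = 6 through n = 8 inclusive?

An f subshell (l = 3) exists for every n ≥ 4, so shells n = 6, 7, 8 each contribute one — 3 subshells.
Since each f subshell has 2·3+1 = 7 orbitals, the total is 3 × 7 = 21.

21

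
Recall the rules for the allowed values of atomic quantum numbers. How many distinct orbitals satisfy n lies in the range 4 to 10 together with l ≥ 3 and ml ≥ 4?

Go shell by shell, enumerating (l, ml) with l ≥ 3 and ml ≥ 4:
n=5 → 1; n=6 → 3; n=7 → 6; n=8 → 10; n=9 → 15; n=10 → 21.
Total orbitals: 1 + 3 + 6 + 10 + 15 + 21 = 56.

56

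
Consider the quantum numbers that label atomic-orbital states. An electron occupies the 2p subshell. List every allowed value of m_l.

The 2p subshell has l = 1, and m_l takes every integer from −l to +l. With l = 1 that gives the 3 values -1, 0, 1.

-1, 0, 1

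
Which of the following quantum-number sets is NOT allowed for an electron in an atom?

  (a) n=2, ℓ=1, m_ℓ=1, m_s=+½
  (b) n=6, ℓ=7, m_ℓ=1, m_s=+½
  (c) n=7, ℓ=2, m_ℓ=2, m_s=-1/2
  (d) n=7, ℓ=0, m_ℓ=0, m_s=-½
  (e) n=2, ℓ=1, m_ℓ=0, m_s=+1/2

(b)

(b) has ℓ = 7 ≥ n = 6, violating 0 ≤ ℓ ≤ n−1.
The remaining sets (a), (c), (d), (e) satisfy all four rules.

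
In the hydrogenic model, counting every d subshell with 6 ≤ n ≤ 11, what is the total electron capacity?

60

A d subshell (ℓ = 2) exists for every n ≥ 3, so shells n = 6, 7, 8, 9, 10, 11 each contribute one — 6 subshells.
Since each d subshell holds 2(2·2+1) = 10 electrons, the total is 6 × 10 = 60.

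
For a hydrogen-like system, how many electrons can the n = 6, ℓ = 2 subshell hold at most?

A subshell with ℓ = 2 has 2ℓ+1 = 5 orbitals, each holding 2 electrons (spin ±1/2), so 5 × 2 = 10.

10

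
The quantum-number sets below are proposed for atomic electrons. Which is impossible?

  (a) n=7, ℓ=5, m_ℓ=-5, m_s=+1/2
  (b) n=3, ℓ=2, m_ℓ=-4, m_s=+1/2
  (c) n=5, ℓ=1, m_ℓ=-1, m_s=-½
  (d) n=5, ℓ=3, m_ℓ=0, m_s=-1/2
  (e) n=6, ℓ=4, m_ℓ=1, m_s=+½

(b)

(b) has |m_ℓ| = 4 > ℓ = 2, violating −ℓ ≤ m_ℓ ≤ ℓ.
The remaining sets (a), (c), (d), (e) satisfy all four rules.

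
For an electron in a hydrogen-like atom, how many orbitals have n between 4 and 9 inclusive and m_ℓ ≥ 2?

83

Treat each shell separately and count matching orbitals:
n=4 → 3; n=5 → 6; n=6 → 10; n=7 → 15; n=8 → 21; n=9 → 28.
Total orbitals: 3 + 6 + 10 + 15 + 21 + 28 = 83.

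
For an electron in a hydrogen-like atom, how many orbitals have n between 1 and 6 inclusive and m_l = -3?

Treat each shell separately and count matching orbitals:
n=4 → 1; n=5 → 2; n=6 → 3.
Total orbitals: 1 + 2 + 3 = 6.

6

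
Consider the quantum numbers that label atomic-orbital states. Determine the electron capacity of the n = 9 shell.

A shell holds 2n² electrons: 2 × 9² = 2 × 81 = 162.

162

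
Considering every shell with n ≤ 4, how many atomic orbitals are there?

30

Total orbitals = 1² + 2² + 3² + 4² = 30.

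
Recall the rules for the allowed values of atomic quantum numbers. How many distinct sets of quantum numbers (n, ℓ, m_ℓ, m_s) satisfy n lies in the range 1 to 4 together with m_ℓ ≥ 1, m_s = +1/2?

10

For each n in the range, tally the orbitals obeying m_ℓ ≥ 1:
n=2 → 1; n=3 → 3; n=4 → 6.
Orbitals: 1 + 3 + 6 = 10. With m_s fixed to +1/2 there is one state per orbital, so 10 states.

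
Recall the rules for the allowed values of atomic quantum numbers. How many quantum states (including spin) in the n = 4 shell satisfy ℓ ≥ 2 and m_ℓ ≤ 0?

For n = 4, ℓ ranges over 0 … 3.
Contributions: ℓ=2 → 3; ℓ=3 → 4.
Orbitals: 3 + 4 = 7. Each orbital carries two spin states, so 7 × 2 = 14 states.

14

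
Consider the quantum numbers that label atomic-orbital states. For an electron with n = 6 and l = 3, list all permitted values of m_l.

-3, -2, -1, 0, 1, 2, 3

m_l takes every integer from −l to +l. With l = 3 that gives the 7 values -3, -2, -1, 0, 1, 2, 3.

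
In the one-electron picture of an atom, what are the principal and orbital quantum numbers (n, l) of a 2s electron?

The leading integer gives n = 2; the letter 's' means l = 0.

n = 2, l = 0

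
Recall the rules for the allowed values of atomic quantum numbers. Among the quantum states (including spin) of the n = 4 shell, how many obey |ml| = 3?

For n = 4, l ranges over 0 … 3.
Orbitals with |ml| = 3, by l: l=3 → 2.
Orbitals: 2. Each orbital carries two spin states, so 2 × 2 = 4 states.

4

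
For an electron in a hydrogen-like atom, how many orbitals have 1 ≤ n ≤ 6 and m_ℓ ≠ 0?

For each n in the range, tally the orbitals obeying m_ℓ ≠ 0:
n=2 → 2; n=3 → 6; n=4 → 12; n=5 → 20; n=6 → 30.
Total orbitals: 2 + 6 + 12 + 20 + 30 = 70.

70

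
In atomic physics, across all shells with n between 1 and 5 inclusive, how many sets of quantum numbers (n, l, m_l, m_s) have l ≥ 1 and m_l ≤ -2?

Per-shell orbital counts meeting the constraint:
n=3 → 1; n=4 → 3; n=5 → 6.
Orbitals: 1 + 3 + 6 = 10. Including both spin states (m_s = ±1/2) gives 2 × 10 = 20 states.

20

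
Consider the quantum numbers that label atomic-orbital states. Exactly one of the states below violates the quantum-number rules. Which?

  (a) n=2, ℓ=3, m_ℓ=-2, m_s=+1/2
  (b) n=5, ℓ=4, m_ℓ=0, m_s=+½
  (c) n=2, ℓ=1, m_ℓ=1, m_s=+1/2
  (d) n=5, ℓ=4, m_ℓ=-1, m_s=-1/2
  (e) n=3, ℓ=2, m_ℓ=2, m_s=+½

(a) has ℓ = 3 ≥ n = 2, violating 0 ≤ ℓ ≤ n−1.
The remaining sets (b), (c), (d), (e) satisfy all four rules.

(a)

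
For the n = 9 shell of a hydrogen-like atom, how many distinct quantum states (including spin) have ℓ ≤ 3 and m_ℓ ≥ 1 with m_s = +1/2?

6

The n = 9 shell has ℓ = 0 through 8; check each.
The (ℓ, m_ℓ) pairs meeting ℓ ≤ 3 and m_ℓ ≥ 1 give: ℓ=1 → 1; ℓ=2 → 2; ℓ=3 → 3.
Orbitals: 1 + 2 + 3 = 6. With m_s fixed to a single value there is one state per orbital, giving 6 states.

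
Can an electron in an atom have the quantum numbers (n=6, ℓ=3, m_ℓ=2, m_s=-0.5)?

Valid

n = 6 is a positive integer. ℓ = 3 satisfies 0 ≤ ℓ ≤ n−1 = 5. m_ℓ = 2 lies in the range −ℓ … +ℓ (here −3 … 3). m_s = -1/2 is one of ±1/2.
All four constraints are satisfied.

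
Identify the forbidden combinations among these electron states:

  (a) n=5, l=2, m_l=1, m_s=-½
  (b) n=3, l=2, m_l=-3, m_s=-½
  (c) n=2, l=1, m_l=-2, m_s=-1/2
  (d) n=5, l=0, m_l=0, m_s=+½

(b) and (c)

(b) has |m_l| = 3 > l = 2, violating −l ≤ m_l ≤ l.
(c) has |m_l| = 2 > l = 1, violating −l ≤ m_l ≤ l.
The remaining sets (a), (d) satisfy all four rules.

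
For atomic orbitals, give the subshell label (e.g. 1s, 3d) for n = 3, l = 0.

l = 0 corresponds to the letter 's', so the subshell is 3s.

3s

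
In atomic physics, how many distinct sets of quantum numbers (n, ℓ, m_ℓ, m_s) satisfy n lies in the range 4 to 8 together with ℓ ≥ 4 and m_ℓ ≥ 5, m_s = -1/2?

Per-shell orbital counts meeting the constraint:
n=6 → 1; n=7 → 3; n=8 → 6.
Orbitals: 1 + 3 + 6 = 10. With m_s fixed to -1/2 there is one state per orbital, so 10 states.

10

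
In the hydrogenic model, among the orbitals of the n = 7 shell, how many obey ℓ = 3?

7

The n = 7 shell has ℓ = 0 through 6; check each.
Orbitals with ℓ = 3, by ℓ: ℓ=3 → 7.
Total orbitals: 7.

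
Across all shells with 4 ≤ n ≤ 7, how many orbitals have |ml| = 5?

Treat each shell separately and count matching orbitals:
n=6 → 2; n=7 → 4.
Total orbitals: 2 + 4 = 6.

6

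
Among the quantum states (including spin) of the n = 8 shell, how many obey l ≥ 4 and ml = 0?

8

Go through l = 0, …, 7 (the values permitted for n = 8).
The (l, ml) pairs meeting l ≥ 4 and ml = 0 give: l=4 → 1; l=5 → 1; l=6 → 1; l=7 → 1.
Orbitals: 1 + 1 + 1 + 1 = 4. Each orbital carries two spin states, so 4 × 2 = 8 states.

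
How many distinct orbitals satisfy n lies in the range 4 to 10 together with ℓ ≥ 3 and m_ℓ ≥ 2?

Per-shell orbital counts meeting the constraint:
n=4 → 2; n=5 → 5; n=6 → 9; n=7 → 14; n=8 → 20; n=9 → 27; n=10 → 35.
Total orbitals: 2 + 5 + 9 + 14 + 20 + 27 + 35 = 112.

112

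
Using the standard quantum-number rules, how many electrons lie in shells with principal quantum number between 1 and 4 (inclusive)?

60

Shell n has n² orbitals: 1²=1 + 2²=4 + 3²=9 + 4²=16 = 30 orbitals.
Two spin states per orbital: 2 × 30 = 60 electrons.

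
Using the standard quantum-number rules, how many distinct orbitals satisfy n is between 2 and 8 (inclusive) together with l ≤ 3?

93

For each n in the range, tally the orbitals obeying l ≤ 3:
n=2 → 4; n=3 → 9; n=4 → 16; n=5 → 16; n=6 → 16; n=7 → 16; n=8 → 16.
Total orbitals: 4 + 9 + 16 + 16 + 16 + 16 + 16 = 93.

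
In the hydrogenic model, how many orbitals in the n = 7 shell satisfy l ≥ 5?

24

For n = 7, l ranges over 0 … 6.
Orbitals with l ≥ 5, by l: l=5 → 11; l=6 → 13.
Total orbitals: 11 + 13 = 24.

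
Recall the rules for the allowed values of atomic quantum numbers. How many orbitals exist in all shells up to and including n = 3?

Total orbitals = 1² + 2² + 3² = 14.

14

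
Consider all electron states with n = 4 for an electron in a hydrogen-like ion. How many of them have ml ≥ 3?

2

Go through l = 0, …, 3 (the values permitted for n = 4).
Per l-value: l=3 → 1.
Orbitals: 1. Each orbital carries two spin states, so 1 × 2 = 2 states.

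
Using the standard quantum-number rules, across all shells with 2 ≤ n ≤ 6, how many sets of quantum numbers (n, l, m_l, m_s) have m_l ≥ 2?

Go shell by shell, enumerating (l, m_l) with m_l ≥ 2:
n=3 → 1; n=4 → 3; n=5 → 6; n=6 → 10.
Orbitals: 1 + 3 + 6 + 10 = 20. Including both spin states (m_s = ±1/2) gives 2 × 20 = 40 states.

40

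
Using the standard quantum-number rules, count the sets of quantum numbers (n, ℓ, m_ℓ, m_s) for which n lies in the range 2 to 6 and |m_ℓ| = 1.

For each n in the range, tally the orbitals obeying |m_ℓ| = 1:
n=2 → 2; n=3 → 4; n=4 → 6; n=5 → 8; n=6 → 10.
Orbitals: 2 + 4 + 6 + 8 + 10 = 30. Including both spin states (m_s = ±1/2) gives 2 × 30 = 60 states.

60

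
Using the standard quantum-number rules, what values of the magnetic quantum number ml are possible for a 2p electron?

-1, 0, 1

The 2p subshell has l = 1, and ml takes every integer from −l to +l. With l = 1 that gives the 3 values -1, 0, 1.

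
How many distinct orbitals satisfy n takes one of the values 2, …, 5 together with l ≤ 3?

45

Per-shell orbital counts meeting the constraint:
n=2 → 4; n=3 → 9; n=4 → 16; n=5 → 16.
Total orbitals: 4 + 9 + 16 + 16 = 45.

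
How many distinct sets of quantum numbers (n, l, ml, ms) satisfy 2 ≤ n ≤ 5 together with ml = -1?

20

Treat each shell separately and count matching orbitals:
n=2 → 1; n=3 → 2; n=4 → 3; n=5 → 4.
Orbitals: 1 + 2 + 3 + 4 = 10. Including both spin states (ms = ±1/2) gives 2 × 10 = 20 states.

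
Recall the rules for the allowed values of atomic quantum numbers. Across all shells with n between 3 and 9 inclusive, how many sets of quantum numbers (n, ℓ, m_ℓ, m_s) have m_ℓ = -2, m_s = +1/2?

Count contributing orbitals for each principal shell:
n=3 → 1; n=4 → 2; n=5 → 3; n=6 → 4; n=7 → 5; n=8 → 6; n=9 → 7.
Orbitals: 1 + 2 + 3 + 4 + 5 + 6 + 7 = 28. With m_s fixed to +1/2 there is one state per orbital, so 28 states.

28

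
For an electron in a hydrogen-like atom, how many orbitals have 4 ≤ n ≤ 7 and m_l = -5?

3

Treat each shell separately and count matching orbitals:
n=6 → 1; n=7 → 2.
Total orbitals: 1 + 2 = 3.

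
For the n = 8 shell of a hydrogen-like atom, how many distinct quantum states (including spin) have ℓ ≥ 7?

For n = 8, ℓ ranges over 0 … 7.
Orbitals with ℓ ≥ 7, by ℓ: ℓ=7 → 15.
Orbitals: 15. Each orbital carries two spin states, so 15 × 2 = 30 states.

30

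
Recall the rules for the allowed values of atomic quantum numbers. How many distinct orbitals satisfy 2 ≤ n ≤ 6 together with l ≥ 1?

Per-shell orbital counts meeting the constraint:
n=2 → 3; n=3 → 8; n=4 → 15; n=5 → 24; n=6 → 35.
Total orbitals: 3 + 8 + 15 + 24 + 35 = 85.

85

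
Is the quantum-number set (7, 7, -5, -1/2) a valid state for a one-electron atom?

Invalid

The orbital quantum number must satisfy 0 ≤ ℓ ≤ n−1. With n = 7 the allowed ℓ values are 0, 1, 2, 3, 4, 5, 6, so ℓ = 7 is out of range.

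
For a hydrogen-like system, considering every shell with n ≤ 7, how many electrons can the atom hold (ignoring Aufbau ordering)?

280

Total orbitals = 1² + 2² + 3² + 4² + 5² + 6² + 7² = 140. Doubling for spin gives 280 electrons.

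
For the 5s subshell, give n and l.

The leading integer gives n = 5; the letter 's' means l = 0.

n = 5, l = 0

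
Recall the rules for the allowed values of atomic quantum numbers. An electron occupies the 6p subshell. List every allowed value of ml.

The 6p subshell has l = 1, and ml takes every integer from −l to +l. With l = 1 that gives the 3 values -1, 0, 1.

-1, 0, 1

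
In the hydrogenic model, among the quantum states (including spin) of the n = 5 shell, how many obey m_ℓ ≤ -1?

20

The n = 5 shell has ℓ = 0 through 4; check each.
Orbitals with m_ℓ ≤ -1, by ℓ: ℓ=1 → 1; ℓ=2 → 2; ℓ=3 → 3; ℓ=4 → 4.
Orbitals: 1 + 2 + 3 + 4 = 10. Each orbital carries two spin states, so 10 × 2 = 20 states.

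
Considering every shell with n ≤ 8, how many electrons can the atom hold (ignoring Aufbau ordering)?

Total orbitals = 1² + 2² + 3² + 4² + 5² + 6² + 7² + 8² = 204. Doubling for spin gives 408 electrons.

408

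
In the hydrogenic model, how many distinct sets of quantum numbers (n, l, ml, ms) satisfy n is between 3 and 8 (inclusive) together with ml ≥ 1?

Work shell by shell — for each n, count the (l, ml) pairs that satisfy ml ≥ 1:
n=3 → 3; n=4 → 6; n=5 → 10; n=6 → 15; n=7 → 21; n=8 → 28.
Orbitals: 3 + 6 + 10 + 15 + 21 + 28 = 83. Including both spin states (ms = ±1/2) gives 2 × 83 = 166 states.

166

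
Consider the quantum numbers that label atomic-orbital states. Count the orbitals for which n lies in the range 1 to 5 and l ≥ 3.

23

Count contributing orbitals for each principal shell:
n=4 → 7; n=5 → 16.
Total orbitals: 7 + 16 = 23.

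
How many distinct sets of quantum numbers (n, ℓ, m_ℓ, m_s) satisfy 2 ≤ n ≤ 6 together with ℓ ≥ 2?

Treat each shell separately and count matching orbitals:
n=3 → 5; n=4 → 12; n=5 → 21; n=6 → 32.
Orbitals: 5 + 12 + 21 + 32 = 70. Including both spin states (m_s = ±1/2) gives 2 × 70 = 140 states.

140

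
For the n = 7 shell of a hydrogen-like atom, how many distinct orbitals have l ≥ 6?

For n = 7, l ranges over 0 … 6.
Per l-value: l=6 → 13.
Total orbitals: 13.

13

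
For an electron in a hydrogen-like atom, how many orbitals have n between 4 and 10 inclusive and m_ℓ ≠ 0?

322

Per-shell orbital counts meeting the constraint:
n=4 → 12; n=5 → 20; n=6 → 30; n=7 → 42; n=8 → 56; n=9 → 72; n=10 → 90.
Total orbitals: 12 + 20 + 30 + 42 + 56 + 72 + 90 = 322.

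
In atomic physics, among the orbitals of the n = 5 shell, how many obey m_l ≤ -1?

With n = 5 the allowed l are 0, 1, …, 4.
Orbitals with m_l ≤ -1, by l: l=1 → 1; l=2 → 2; l=3 → 3; l=4 → 4.
Total orbitals: 1 + 2 + 3 + 4 = 10.

10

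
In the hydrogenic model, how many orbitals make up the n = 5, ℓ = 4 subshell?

A subshell has 2ℓ+1 orbitals; with ℓ = 4, that's 9.

9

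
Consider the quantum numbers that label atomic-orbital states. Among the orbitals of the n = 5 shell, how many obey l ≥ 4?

9

The n = 5 shell has l = 0 through 4; check each.
Per l-value: l=4 → 9.
Total orbitals: 9.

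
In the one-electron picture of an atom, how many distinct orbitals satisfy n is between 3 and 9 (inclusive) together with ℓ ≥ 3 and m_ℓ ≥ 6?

10

Work shell by shell — for each n, count the (ℓ, m_ℓ) pairs that satisfy ℓ ≥ 3 and m_ℓ ≥ 6:
n=7 → 1; n=8 → 3; n=9 → 6.
Total orbitals: 1 + 3 + 6 = 10.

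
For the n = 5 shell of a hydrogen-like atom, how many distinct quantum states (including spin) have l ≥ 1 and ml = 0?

8

Go through l = 0, …, 4 (the values permitted for n = 5).
Per l-value: l=1 → 1; l=2 → 1; l=3 → 1; l=4 → 1.
Orbitals: 1 + 1 + 1 + 1 = 4. Each orbital carries two spin states, so 4 × 2 = 8 states.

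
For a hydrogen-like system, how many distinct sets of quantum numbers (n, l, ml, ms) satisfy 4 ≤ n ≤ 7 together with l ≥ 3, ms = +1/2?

Treat each shell separately and count matching orbitals:
n=4 → 7; n=5 → 16; n=6 → 27; n=7 → 40.
Orbitals: 7 + 16 + 27 + 40 = 90. With ms fixed to +1/2 there is one state per orbital, so 90 states.

90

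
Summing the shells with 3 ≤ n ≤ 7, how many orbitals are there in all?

135

Shell n has n² orbitals: 3²=9 + 4²=16 + 5²=25 + 6²=36 + 7²=49 = 135 orbitals.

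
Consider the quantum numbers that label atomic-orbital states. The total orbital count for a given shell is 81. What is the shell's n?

n = 9

n² = 81 ⇒ n = 9.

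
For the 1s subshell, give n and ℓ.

n = 1, ℓ = 0

The leading integer gives n = 1; the letter 's' means ℓ = 0.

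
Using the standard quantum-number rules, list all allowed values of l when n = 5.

0, 1, 2, 3, 4

l is an integer with 0 ≤ l ≤ n−1, so for n = 5: l = 0, 1, 2, 3, 4.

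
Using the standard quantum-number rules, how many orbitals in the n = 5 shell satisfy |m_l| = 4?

The n = 5 shell has l = 0 through 4; check each.
The (l, m_l) pairs meeting |m_l| = 4 give: l=4 → 2.
Total orbitals: 2.

2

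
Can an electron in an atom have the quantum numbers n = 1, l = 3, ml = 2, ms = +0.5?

The orbital quantum number must satisfy 0 ≤ l ≤ n−1. With n = 1 the allowed l values are 0, so l = 3 is out of range.

Invalid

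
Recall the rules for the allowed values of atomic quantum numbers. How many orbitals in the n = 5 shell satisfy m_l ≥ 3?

The (l, m_l) pairs meeting m_l ≥ 3 give: l=3 → 1; l=4 → 2.
Total orbitals: 1 + 2 = 3.

3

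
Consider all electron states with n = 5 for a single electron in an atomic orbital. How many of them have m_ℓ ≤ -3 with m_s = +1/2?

3

The n = 5 shell has ℓ = 0 through 4; check each.
Contributions: ℓ=3 → 1; ℓ=4 → 2.
Orbitals: 1 + 2 = 3. With m_s fixed to a single value there is one state per orbital, giving 3 states.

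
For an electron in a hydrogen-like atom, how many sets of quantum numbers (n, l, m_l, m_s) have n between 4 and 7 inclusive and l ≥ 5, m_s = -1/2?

Treat each shell separately and count matching orbitals:
n=6 → 11; n=7 → 24.
Orbitals: 11 + 24 = 35. With m_s fixed to -1/2 there is one state per orbital, so 35 states.

35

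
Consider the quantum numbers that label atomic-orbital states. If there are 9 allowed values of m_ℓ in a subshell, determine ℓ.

ℓ = 4 (g)

m_ℓ ranges over 2ℓ+1 integers, so 2ℓ+1 = 9 ⇒ ℓ = 4.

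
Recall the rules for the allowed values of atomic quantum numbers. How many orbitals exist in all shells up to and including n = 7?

Total orbitals = 1² + 2² + 3² + 4² + 5² + 6² + 7² = 140.

140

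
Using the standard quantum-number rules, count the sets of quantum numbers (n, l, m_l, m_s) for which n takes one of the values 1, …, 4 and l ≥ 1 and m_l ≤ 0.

Count contributing orbitals for each principal shell:
n=2 → 2; n=3 → 5; n=4 → 9.
Orbitals: 2 + 5 + 9 = 16. Including both spin states (m_s = ±1/2) gives 2 × 16 = 32 states.

32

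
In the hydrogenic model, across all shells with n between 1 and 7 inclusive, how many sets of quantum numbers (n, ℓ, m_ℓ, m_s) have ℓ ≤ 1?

50

Go shell by shell, enumerating (ℓ, m_ℓ) with ℓ ≤ 1:
n=1 → 1; n=2 → 4; n=3 → 4; n=4 → 4; n=5 → 4; n=6 → 4; n=7 → 4.
Orbitals: 1 + 4 + 4 + 4 + 4 + 4 + 4 = 25. Including both spin states (m_s = ±1/2) gives 2 × 25 = 50 states.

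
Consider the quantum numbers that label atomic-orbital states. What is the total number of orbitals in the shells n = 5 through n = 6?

61

Shell n has n² orbitals: 5²=25 + 6²=36 = 61 orbitals.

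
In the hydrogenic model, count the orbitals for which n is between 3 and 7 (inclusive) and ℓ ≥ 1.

For each n in the range, tally the orbitals obeying ℓ ≥ 1:
n=3 → 8; n=4 → 15; n=5 → 24; n=6 → 35; n=7 → 48.
Total orbitals: 8 + 15 + 24 + 35 + 48 = 130.

130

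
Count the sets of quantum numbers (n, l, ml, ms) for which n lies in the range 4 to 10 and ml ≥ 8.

8

Work shell by shell — for each n, count the (l, ml) pairs that satisfy ml ≥ 8:
n=9 → 1; n=10 → 3.
Orbitals: 1 + 3 = 4. Including both spin states (ms = ±1/2) gives 2 × 4 = 8 states.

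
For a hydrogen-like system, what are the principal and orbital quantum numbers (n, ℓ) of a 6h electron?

The leading integer gives n = 6; the letter 'h' means ℓ = 5.

n = 6, ℓ = 5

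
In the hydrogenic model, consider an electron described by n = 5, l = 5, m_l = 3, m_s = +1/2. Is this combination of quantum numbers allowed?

Not allowed

The orbital quantum number must satisfy 0 ≤ l ≤ n−1. With n = 5 the allowed l values are 0, 1, 2, 3, 4, so l = 5 is out of range.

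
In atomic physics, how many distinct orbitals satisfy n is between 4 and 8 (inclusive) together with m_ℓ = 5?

Count contributing orbitals for each principal shell:
n=6 → 1; n=7 → 2; n=8 → 3.
Total orbitals: 1 + 2 + 3 = 6.

6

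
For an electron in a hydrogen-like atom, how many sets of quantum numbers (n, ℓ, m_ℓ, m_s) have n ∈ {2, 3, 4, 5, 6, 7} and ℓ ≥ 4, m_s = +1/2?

Count contributing orbitals for each principal shell:
n=5 → 9; n=6 → 20; n=7 → 33.
Orbitals: 9 + 20 + 33 = 62. With m_s fixed to +1/2 there is one state per orbital, so 62 states.

62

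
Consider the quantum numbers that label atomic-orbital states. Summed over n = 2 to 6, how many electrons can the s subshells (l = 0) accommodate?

10

An s subshell (l = 0) exists for every n ≥ 1, so shells n = 2, 3, 4, 5, 6 each contribute one — 5 subshells.
Since each s subshell holds 2(2·0+1) = 2 electrons, the total is 5 × 2 = 10.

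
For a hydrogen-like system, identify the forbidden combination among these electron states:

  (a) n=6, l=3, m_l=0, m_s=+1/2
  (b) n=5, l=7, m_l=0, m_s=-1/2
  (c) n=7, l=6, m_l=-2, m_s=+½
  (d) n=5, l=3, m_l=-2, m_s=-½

(b) has l = 7 ≥ n = 5, violating 0 ≤ l ≤ n−1.
The remaining sets (a), (c), (d) satisfy all four rules.

(b)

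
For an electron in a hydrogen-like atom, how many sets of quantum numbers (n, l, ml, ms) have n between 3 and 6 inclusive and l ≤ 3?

Work shell by shell — for each n, count the (l, ml) pairs that satisfy l ≤ 3:
n=3 → 9; n=4 → 16; n=5 → 16; n=6 → 16.
Orbitals: 9 + 16 + 16 + 16 = 57. Including both spin states (ms = ±1/2) gives 2 × 57 = 114 states.

114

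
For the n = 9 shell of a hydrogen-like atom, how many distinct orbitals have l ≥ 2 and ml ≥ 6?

Go through l = 0, …, 8 (the values permitted for n = 9).
The (l, ml) pairs meeting l ≥ 2 and ml ≥ 6 give: l=6 → 1; l=7 → 2; l=8 → 3.
Total orbitals: 1 + 2 + 3 = 6.

6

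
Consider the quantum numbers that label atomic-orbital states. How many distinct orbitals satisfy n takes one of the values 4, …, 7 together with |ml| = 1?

36

Go shell by shell, enumerating (l, ml) with |ml| = 1:
n=4 → 6; n=5 → 8; n=6 → 10; n=7 → 12.
Total orbitals: 6 + 8 + 10 + 12 = 36.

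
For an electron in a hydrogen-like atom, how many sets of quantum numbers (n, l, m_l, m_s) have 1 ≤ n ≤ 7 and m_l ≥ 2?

Treat each shell separately and count matching orbitals:
n=3 → 1; n=4 → 3; n=5 → 6; n=6 → 10; n=7 → 15.
Orbitals: 1 + 3 + 6 + 10 + 15 = 35. Including both spin states (m_s = ±1/2) gives 2 × 35 = 70 states.

70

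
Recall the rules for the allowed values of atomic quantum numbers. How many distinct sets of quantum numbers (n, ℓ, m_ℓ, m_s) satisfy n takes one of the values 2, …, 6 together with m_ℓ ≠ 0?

140

Go shell by shell, enumerating (ℓ, m_ℓ) with m_ℓ ≠ 0:
n=2 → 2; n=3 → 6; n=4 → 12; n=5 → 20; n=6 → 30.
Orbitals: 2 + 6 + 12 + 20 + 30 = 70. Including both spin states (m_s = ±1/2) gives 2 × 70 = 140 states.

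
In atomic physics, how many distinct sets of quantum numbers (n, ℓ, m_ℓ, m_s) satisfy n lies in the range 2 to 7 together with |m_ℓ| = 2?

Go shell by shell, enumerating (ℓ, m_ℓ) with |m_ℓ| = 2:
n=3 → 2; n=4 → 4; n=5 → 6; n=6 → 8; n=7 → 10.
Orbitals: 2 + 4 + 6 + 8 + 10 = 30. Including both spin states (m_s = ±1/2) gives 2 × 30 = 60 states.

60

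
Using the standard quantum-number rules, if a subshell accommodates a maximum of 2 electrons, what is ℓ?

2(2ℓ+1) = 2 ⇒ 2ℓ+1 = 1 ⇒ ℓ = 0.

ℓ = 0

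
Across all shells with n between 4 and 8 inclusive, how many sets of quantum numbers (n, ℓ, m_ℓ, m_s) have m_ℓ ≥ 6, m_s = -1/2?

4

For each n in the range, tally the orbitals obeying m_ℓ ≥ 6:
n=7 → 1; n=8 → 3.
Orbitals: 1 + 3 = 4. With m_s fixed to -1/2 there is one state per orbital, so 4 states.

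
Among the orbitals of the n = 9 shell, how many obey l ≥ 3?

72

Go through l = 0, …, 8 (the values permitted for n = 9).
Per l-value: l=3 → 7; l=4 → 9; l=5 → 11; l=6 → 13; l=7 → 15; l=8 → 17.
Total orbitals: 7 + 9 + 11 + 13 + 15 + 17 = 72.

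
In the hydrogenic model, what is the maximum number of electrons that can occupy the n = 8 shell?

A shell holds 2n² electrons: 2 × 8² = 2 × 64 = 128.

128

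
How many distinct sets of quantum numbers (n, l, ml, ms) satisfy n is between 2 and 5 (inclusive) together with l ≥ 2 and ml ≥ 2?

20

Go shell by shell, enumerating (l, ml) with l ≥ 2 and ml ≥ 2:
n=3 → 1; n=4 → 3; n=5 → 6.
Orbitals: 1 + 3 + 6 = 10. Including both spin states (ms = ±1/2) gives 2 × 10 = 20 states.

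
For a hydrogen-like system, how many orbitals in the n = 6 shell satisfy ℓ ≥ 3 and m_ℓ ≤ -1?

12

Orbitals with ℓ ≥ 3 and m_ℓ ≤ -1, by ℓ: ℓ=3 → 3; ℓ=4 → 4; ℓ=5 → 5.
Total orbitals: 3 + 4 + 5 = 12.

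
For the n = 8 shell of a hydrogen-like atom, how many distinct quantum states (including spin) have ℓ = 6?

26

Go through ℓ = 0, …, 7 (the values permitted for n = 8).
The (ℓ, m_ℓ) pairs meeting ℓ = 6 give: ℓ=6 → 13.
Orbitals: 13. Each orbital carries two spin states, so 13 × 2 = 26 states.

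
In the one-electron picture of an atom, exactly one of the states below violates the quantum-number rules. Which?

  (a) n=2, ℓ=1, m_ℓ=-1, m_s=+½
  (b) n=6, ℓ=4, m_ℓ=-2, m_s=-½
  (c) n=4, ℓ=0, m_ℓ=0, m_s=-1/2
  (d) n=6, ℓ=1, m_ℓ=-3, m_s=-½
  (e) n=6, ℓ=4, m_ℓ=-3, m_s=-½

(d) has |m_ℓ| = 3 > ℓ = 1, violating −ℓ ≤ m_ℓ ≤ ℓ.
The remaining sets (a), (b), (c), (e) satisfy all four rules.

(d)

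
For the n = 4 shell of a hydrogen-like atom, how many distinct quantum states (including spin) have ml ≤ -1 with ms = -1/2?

With n = 4 the allowed l are 0, 1, …, 3.
Orbitals with ml ≤ -1, by l: l=1 → 1; l=2 → 2; l=3 → 3.
Orbitals: 1 + 2 + 3 = 6. With ms fixed to a single value there is one state per orbital, giving 6 states.

6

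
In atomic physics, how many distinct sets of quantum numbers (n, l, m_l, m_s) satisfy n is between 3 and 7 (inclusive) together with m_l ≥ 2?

Per-shell orbital counts meeting the constraint:
n=3 → 1; n=4 → 3; n=5 → 6; n=6 → 10; n=7 → 15.
Orbitals: 1 + 3 + 6 + 10 + 15 = 35. Including both spin states (m_s = ±1/2) gives 2 × 35 = 70 states.

70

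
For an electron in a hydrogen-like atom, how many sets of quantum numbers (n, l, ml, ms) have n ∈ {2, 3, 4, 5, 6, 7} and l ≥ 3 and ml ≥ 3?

Count contributing orbitals for each principal shell:
n=4 → 1; n=5 → 3; n=6 → 6; n=7 → 10.
Orbitals: 1 + 3 + 6 + 10 = 20. Including both spin states (ms = ±1/2) gives 2 × 20 = 40 states.

40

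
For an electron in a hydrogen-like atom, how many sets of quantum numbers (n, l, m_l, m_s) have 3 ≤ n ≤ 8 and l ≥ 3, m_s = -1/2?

145

Per-shell orbital counts meeting the constraint:
n=4 → 7; n=5 → 16; n=6 → 27; n=7 → 40; n=8 → 55.
Orbitals: 7 + 16 + 27 + 40 + 55 = 145. With m_s fixed to -1/2 there is one state per orbital, so 145 states.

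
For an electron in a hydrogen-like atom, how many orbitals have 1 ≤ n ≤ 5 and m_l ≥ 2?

10

Go shell by shell, enumerating (l, m_l) with m_l ≥ 2:
n=3 → 1; n=4 → 3; n=5 → 6.
Total orbitals: 1 + 3 + 6 = 10.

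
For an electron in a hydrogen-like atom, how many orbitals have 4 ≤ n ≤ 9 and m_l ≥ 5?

20

Treat each shell separately and count matching orbitals:
n=6 → 1; n=7 → 3; n=8 → 6; n=9 → 10.
Total orbitals: 1 + 3 + 6 + 10 = 20.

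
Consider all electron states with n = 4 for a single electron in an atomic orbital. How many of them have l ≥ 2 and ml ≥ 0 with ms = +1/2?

7

Go through l = 0, …, 3 (the values permitted for n = 4).
Per l-value: l=2 → 3; l=3 → 4.
Orbitals: 3 + 4 = 7. With ms fixed to a single value there is one state per orbital, giving 7 states.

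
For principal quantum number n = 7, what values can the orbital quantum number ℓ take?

0, 1, 2, 3, 4, 5, 6

ℓ is an integer with 0 ≤ ℓ ≤ n−1, so for n = 7: ℓ = 0, 1, 2, 3, 4, 5, 6.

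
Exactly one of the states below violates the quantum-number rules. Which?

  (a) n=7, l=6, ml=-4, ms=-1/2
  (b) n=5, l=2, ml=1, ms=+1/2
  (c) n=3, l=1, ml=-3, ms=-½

(c)

(c) has |ml| = 3 > l = 1, violating −l ≤ ml ≤ l.
The remaining sets (a), (b) satisfy all four rules.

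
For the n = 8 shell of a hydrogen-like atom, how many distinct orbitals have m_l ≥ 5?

6

Orbitals with m_l ≥ 5, by l: l=5 → 1; l=6 → 2; l=7 → 3.
Total orbitals: 1 + 2 + 3 = 6.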